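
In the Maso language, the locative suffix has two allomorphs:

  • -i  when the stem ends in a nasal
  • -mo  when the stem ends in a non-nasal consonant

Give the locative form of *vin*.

*vin* — final consonant /n/ (a nasal) → -i → *vini*.

vini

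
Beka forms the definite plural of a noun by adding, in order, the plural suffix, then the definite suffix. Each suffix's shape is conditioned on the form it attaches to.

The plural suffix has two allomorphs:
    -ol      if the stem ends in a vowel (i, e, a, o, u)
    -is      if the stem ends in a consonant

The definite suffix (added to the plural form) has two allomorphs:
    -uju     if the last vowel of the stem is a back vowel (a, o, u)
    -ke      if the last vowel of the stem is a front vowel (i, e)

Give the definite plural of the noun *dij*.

dijiske

The final sound of *dij* is /j/, which is a consonant, so the plural suffix is -is, giving *dijis*.
The plural form *dijis*: last vowel = /i/, a front vowel → -ke → *dijiske*.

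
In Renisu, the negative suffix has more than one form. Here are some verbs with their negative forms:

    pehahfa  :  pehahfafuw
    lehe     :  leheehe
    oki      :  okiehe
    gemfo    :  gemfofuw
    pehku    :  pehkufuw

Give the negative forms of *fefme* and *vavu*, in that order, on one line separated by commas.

fefmeehe, vavufuw

The suffix is conditioned by the last vowel: -ehe when the last vowel of the stem is a front vowel (*lehe*, *oki*); -fuw when the last vowel of the stem is a back vowel (*pehahfa*, *gemfo*, *pehku*).
*fefme* — last vowel /e/ (a front vowel) → -ehe → *fefmeehe*.
The last vowel of *vavu* is /u/, which is a back vowel, so the suffix is -fuw, giving *vavufuw*.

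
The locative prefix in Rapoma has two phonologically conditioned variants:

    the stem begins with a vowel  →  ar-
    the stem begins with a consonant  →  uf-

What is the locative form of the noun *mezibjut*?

Since the first sound of *mezibjut* is /m/ (a consonant), it takes uf-, giving *ufmezibjut*.

ufmezibjut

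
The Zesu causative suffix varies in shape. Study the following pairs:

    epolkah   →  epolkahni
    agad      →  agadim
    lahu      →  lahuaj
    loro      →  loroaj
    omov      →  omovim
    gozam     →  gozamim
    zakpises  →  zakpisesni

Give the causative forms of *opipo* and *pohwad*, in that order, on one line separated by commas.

opipoaj, pohwadim

Looking at the final sound of each stem: -ni when the stem ends in a voiceless consonant (*epolkah*, *zakpises*); -im when the stem ends in a voiced consonant (*agad*, *omov*, *gozam*); -aj when the stem ends in a vowel (*lahu*, *loro*).
The final sound of *opipo* is /o/, which is a vowel, so the suffix is -aj, giving *opipoaj*.
*pohwad*: final sound = /d/, a voiced consonant → -im → *pohwadim*.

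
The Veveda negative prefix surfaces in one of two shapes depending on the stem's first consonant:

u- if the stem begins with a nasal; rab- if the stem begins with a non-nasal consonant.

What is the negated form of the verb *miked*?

umiked

Since the first consonant of *miked* is /m/ (a nasal), it takes u-, giving *umiked*.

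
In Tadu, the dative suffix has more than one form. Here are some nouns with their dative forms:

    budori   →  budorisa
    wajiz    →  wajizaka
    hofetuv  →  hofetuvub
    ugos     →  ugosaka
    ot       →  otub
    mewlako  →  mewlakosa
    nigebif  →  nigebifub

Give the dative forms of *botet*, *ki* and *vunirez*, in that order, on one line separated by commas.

The pattern is sibilance of the final sound: -aka when the stem ends in a sibilant (*wajiz*, *ugos*); -ub when the stem ends in a non-sibilant consonant (*hofetuv*, *ot*, *nigebif*); -sa when the stem ends in a vowel (*budori*, *mewlako*).
*botet*: final sound = /t/, a non-sibilant consonant → -ub → *botetub*.
*ki*: final sound = /i/, a vowel → -sa → *kisa*.
*vunirez*: final sound = /z/, a sibilant → -aka → *vunirezaka*.

botetub, kisa, vunirezaka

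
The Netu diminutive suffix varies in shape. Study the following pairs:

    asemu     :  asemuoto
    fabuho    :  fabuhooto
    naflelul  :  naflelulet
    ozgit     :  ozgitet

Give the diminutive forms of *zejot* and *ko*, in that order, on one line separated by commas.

Looking at the final sound of each stem: -et when the stem ends in a consonant (*naflelul*, *ozgit*); -oto when the stem ends in a vowel (*asemu*, *fabuho*).
*zejot*: final sound = /t/, a consonant → -et → *zejotet*.
The final sound of *ko* is /o/, which is a vowel, so the suffix is -oto, giving *kooto*.

zejotet, kooto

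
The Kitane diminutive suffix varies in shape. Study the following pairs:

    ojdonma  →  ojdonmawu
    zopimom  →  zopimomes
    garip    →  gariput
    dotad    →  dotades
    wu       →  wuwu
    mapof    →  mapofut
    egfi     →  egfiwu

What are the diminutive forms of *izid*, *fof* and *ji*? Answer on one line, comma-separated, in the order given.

izides, fofut, jiwu

The alternation tracks the final sound of the stem — -ut when the stem ends in a voiceless consonant (*garip*, *mapof*); -es when the stem ends in a voiced consonant (*zopimom*, *dotad*); -wu when the stem ends in a vowel (*ojdonma*, *wu*, *egfi*).
Since the final sound of *izid* is /d/ (a voiced consonant), it takes -es, giving *izides*.
*fof* — final sound /f/ (a voiceless consonant) → -ut → *fofut*.
The final sound of *ji* is /i/, which is a vowel, so the suffix is -wu, giving *jiwu*.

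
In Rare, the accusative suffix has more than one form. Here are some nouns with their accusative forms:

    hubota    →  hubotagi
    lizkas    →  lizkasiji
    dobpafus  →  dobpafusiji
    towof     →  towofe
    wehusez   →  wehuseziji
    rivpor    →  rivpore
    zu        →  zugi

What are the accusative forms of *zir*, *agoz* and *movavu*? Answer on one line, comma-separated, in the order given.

zire, agoziji, movavugi

The alternation tracks the final sound of the stem — -iji when the stem ends in a sibilant (*lizkas*, *dobpafus*, *wehusez*); -e when the stem ends in a non-sibilant consonant (*towof*, *rivpor*); -gi when the stem ends in a vowel (*hubota*, *zu*).
*zir* — final sound /r/ (a non-sibilant consonant) → -e → *zire*.
*agoz* — final sound /z/ (a sibilant) → -iji → *agoziji*.
Since the final sound of *movavu* is /u/ (a vowel), it takes -gi, giving *movavugi*.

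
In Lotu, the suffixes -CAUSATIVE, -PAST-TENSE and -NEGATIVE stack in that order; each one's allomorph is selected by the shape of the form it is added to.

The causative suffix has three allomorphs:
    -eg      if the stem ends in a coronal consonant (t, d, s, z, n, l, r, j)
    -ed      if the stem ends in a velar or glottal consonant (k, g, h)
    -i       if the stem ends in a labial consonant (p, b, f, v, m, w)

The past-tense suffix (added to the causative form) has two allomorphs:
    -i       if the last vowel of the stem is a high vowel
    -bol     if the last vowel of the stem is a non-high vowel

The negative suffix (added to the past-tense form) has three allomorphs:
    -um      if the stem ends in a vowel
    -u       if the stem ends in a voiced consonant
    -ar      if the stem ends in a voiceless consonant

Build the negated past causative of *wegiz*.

wegizegbolu

The final consonant of *wegiz* is /z/, which is coronal, so the causative suffix is -eg, giving *wegizeg*.
The causative form *wegizeg* — last vowel /e/ (a non-high vowel) → -bol → *wegizegbol*.
The past-tense form *wegizegbol*: final sound = /l/, a voiced consonant → -u → *wegizegbolu*.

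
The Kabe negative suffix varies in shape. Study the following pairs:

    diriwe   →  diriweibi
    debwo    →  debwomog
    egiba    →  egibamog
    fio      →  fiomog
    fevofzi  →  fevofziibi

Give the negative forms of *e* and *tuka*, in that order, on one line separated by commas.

eibi, tukamog

The pattern is front/back vowel harmony: -ibi when the last vowel of the stem is a front vowel (*diriwe*, *fevofzi*); -mog when the last vowel of the stem is a back vowel (*debwo*, *egiba*, *fio*).
The last vowel of *e* is /e/, which is a front vowel, so the suffix is -ibi, giving *eibi*.
*tuka* — last vowel /a/ (a back vowel) → -mog → *tukamog*.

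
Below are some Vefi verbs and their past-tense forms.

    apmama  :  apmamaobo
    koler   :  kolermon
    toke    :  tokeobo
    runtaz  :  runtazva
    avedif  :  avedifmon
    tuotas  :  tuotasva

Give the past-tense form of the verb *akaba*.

The alternation tracks the final sound of the stem — -va when the stem ends in a sibilant (*runtaz*, *tuotas*); -mon when the stem ends in a non-sibilant consonant (*koler*, *avedif*); -obo when the stem ends in a vowel (*apmama*, *toke*).
Since the final sound of *akaba* is /a/ (a vowel), it takes -obo, giving *akabaobo*.

akabaobo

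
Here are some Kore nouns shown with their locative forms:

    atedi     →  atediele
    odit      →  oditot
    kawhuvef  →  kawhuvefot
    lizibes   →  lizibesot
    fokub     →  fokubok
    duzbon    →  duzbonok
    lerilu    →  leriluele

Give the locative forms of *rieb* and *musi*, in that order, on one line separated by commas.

The pattern is voicing of the final sound: -ot when the stem ends in a voiceless consonant (*odit*, *kawhuvef*, *lizibes*); -ok when the stem ends in a voiced consonant (*fokub*, *duzbon*); -ele when the stem ends in a vowel (*atedi*, *lerilu*).
Since the final sound of *rieb* is /b/ (a voiced consonant), it takes -ok, giving *riebok*.
*musi*: final sound = /i/, a vowel → -ele → *musiele*.

riebok, musiele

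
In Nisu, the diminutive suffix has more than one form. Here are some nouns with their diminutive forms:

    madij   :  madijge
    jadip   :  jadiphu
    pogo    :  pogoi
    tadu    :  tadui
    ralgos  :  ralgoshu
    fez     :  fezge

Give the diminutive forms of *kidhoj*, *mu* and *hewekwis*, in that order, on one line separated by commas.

kidhojge, mui, hewekwishu

The suffix is conditioned by the final sound: -hu when the stem ends in a voiceless consonant (*jadip*, *ralgos*); -ge when the stem ends in a voiced consonant (*madij*, *fez*); -i when the stem ends in a vowel (*pogo*, *tadu*).
The final sound of *kidhoj* is /j/, which is a voiced consonant, so the suffix is -ge, giving *kidhojge*.
Since the final sound of *mu* is /u/ (a vowel), it takes -i, giving *mui*.
The final sound of *hewekwis* is /s/, which is a voiceless consonant, so the suffix is -hu, giving *hewekwishu*.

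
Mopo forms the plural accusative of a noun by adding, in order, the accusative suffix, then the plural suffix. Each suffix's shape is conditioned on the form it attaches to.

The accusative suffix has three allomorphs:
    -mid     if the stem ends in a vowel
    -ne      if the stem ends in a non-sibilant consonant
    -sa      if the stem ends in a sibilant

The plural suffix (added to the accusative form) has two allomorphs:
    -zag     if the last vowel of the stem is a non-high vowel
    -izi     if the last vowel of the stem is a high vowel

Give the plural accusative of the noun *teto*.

tetomidizi

Since the final sound of *teto* is /o/ (a vowel), it takes -mid, giving *tetomid*.
The accusative form *tetomid* — last vowel /i/ (a high vowel) → -izi → *tetomidizi*.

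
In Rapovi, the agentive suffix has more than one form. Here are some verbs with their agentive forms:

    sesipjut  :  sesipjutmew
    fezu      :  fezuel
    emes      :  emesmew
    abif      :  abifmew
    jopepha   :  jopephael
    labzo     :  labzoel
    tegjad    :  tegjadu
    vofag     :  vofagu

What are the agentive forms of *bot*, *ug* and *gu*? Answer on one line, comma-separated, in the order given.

The pattern is voicing of the final sound: -mew when the stem ends in a voiceless consonant (*sesipjut*, *emes*, *abif*); -u when the stem ends in a voiced consonant (*tegjad*, *vofag*); -el when the stem ends in a vowel (*fezu*, *jopepha*, *labzo*).
Since the final sound of *bot* is /t/ (a voiceless consonant), it takes -mew, giving *botmew*.
*ug*: final sound = /g/, a voiced consonant → -u → *ugu*.
*gu* — final sound /u/ (a vowel) → -el → *guel*.

botmew, ugu, guel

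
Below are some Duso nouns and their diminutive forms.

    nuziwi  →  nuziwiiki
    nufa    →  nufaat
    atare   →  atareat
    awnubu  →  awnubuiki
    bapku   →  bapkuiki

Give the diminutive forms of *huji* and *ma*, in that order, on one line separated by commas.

The alternation tracks the last vowel of the stem — -iki when the last vowel of the stem is a high vowel (*nuziwi*, *awnubu*, *bapku*); -at when the last vowel of the stem is a non-high vowel (*nufa*, *atare*).
The last vowel of *huji* is /i/, which is a high vowel, so the suffix is -iki, giving *hujiiki*.
*ma*: last vowel = /a/, a non-high vowel → -at → *maat*.

hujiiki, maat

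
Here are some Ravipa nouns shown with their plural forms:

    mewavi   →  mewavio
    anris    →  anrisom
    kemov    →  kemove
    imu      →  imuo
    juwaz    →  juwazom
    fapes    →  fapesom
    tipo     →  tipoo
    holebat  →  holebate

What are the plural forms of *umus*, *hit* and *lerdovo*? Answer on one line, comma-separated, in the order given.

umusom, hite, lerdovoo

Looking at the final sound of each stem: -om when the stem ends in a sibilant (*anris*, *juwaz*, *fapes*); -e when the stem ends in a non-sibilant consonant (*kemov*, *holebat*); -o when the stem ends in a vowel (*mewavi*, *imu*, *tipo*).
The final sound of *umus* is /s/, which is a sibilant, so the suffix is -om, giving *umusom*.
*hit* — final sound /t/ (a non-sibilant consonant) → -e → *hite*.
*lerdovo*: final sound = /o/, a vowel → -o → *lerdovoo*.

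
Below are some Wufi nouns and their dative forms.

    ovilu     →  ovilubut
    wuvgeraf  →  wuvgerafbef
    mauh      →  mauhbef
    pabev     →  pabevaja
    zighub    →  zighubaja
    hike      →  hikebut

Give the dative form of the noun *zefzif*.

zefzifbef

The pattern is voicing of the final sound: -bef when the stem ends in a voiceless consonant (*wuvgeraf*, *mauh*); -aja when the stem ends in a voiced consonant (*pabev*, *zighub*); -but when the stem ends in a vowel (*ovilu*, *hike*).
The final sound of *zefzif* is /f/, which is a voiceless consonant, so the suffix is -bef, giving *zefzifbef*.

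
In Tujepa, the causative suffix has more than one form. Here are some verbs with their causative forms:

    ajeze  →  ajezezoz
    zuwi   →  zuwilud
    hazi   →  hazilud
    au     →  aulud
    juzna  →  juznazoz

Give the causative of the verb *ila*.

ilazoz

The pattern is height harmony: -lud when the last vowel of the stem is a high vowel (*zuwi*, *hazi*, *au*); -zoz when the last vowel of the stem is a non-high vowel (*ajeze*, *juzna*).
*ila* — last vowel /a/ (a non-high vowel) → -zoz → *ilazoz*.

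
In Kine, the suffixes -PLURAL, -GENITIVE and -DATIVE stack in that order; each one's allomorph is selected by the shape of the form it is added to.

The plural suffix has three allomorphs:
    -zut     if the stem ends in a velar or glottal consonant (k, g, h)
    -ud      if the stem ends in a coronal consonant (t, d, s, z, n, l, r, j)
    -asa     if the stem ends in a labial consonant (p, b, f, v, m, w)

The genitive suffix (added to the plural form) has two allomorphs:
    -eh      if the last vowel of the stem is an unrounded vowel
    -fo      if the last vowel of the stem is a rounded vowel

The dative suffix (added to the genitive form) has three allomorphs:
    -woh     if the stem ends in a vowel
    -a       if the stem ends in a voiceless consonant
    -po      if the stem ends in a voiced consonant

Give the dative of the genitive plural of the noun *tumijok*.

*tumijok* — final consonant /k/ (velar/glottal) → -zut → *tumijokzut*.
The plural form *tumijokzut*: last vowel = /u/, a rounded vowel → -fo → *tumijokzutfo*.
Since the final sound of the genitive form *tumijokzutfo* is /o/ (a vowel), it takes -woh, giving *tumijokzutfowoh*.

tumijokzutfowoh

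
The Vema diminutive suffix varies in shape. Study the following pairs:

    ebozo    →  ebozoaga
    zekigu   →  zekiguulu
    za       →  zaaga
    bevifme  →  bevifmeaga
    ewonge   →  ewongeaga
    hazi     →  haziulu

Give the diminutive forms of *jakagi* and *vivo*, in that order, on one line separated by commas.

jakagiulu, vivoaga

Looking at the last vowel of each stem: -ulu when the last vowel of the stem is a high vowel (*zekigu*, *hazi*); -aga when the last vowel of the stem is a non-high vowel (*ebozo*, *za*, *bevifme*, *ewonge*).
Since the last vowel of *jakagi* is /i/ (a high vowel), it takes -ulu, giving *jakagiulu*.
*vivo*: last vowel = /o/, a non-high vowel → -aga → *vivoaga*.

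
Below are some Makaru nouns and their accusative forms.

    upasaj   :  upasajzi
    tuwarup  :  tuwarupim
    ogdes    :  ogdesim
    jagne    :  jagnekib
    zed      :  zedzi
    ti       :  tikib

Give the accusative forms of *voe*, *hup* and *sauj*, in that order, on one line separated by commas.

voekib, hupim, saujzi

Looking at the final sound of each stem: -im when the stem ends in a voiceless consonant (*tuwarup*, *ogdes*); -zi when the stem ends in a voiced consonant (*upasaj*, *zed*); -kib when the stem ends in a vowel (*jagne*, *ti*).
*voe* — final sound /e/ (a vowel) → -kib → *voekib*.
*hup* — final sound /p/ (a voiceless consonant) → -im → *hupim*.
*sauj*: final sound = /j/, a voiced consonant → -zi → *saujzi*.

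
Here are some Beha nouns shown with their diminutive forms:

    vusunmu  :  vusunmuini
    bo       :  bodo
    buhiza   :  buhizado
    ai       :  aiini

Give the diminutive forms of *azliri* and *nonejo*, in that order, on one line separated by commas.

azliriini, nonejodo

The pattern is height harmony: -ini when the last vowel of the stem is a high vowel (*vusunmu*, *ai*); -do when the last vowel of the stem is a non-high vowel (*bo*, *buhiza*).
Since the last vowel of *azliri* is /i/ (a high vowel), it takes -ini, giving *azliriini*.
*nonejo* — last vowel /o/ (a non-high vowel) → -do → *nonejodo*.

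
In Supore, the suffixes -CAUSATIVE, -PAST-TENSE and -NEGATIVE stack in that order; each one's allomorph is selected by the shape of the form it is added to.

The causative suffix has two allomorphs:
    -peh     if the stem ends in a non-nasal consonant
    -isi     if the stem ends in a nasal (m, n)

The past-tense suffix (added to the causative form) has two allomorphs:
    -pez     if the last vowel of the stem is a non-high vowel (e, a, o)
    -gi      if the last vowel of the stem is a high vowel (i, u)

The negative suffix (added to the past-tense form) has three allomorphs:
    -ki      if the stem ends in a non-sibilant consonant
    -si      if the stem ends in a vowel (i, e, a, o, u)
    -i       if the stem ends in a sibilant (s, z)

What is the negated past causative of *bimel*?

bimelpehpezi

The final consonant of *bimel* is /l/, which is non-nasal, so the causative suffix is -peh, giving *bimelpeh*.
Since the last vowel of the causative form *bimelpeh* is /e/ (a non-high vowel), it takes -pez, giving *bimelpehpez*.
Since the final sound of the past-tense form *bimelpehpez* is /z/ (a sibilant), it takes -i, giving *bimelpehpezi*.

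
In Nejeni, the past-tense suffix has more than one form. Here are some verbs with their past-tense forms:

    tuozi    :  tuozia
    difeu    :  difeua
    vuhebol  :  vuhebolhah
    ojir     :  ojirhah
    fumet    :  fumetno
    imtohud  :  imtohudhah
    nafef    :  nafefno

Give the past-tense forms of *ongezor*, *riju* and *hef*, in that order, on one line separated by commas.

ongezorhah, rijua, hefno

Looking at the final sound of each stem: -no when the stem ends in a voiceless consonant (*fumet*, *nafef*); -hah when the stem ends in a voiced consonant (*vuhebol*, *ojir*, *imtohud*); -a when the stem ends in a vowel (*tuozi*, *difeu*).
The final sound of *ongezor* is /r/, which is a voiced consonant, so the suffix is -hah, giving *ongezorhah*.
The final sound of *riju* is /u/, which is a vowel, so the suffix is -a, giving *rijua*.
The final sound of *hef* is /f/, which is a voiceless consonant, so the suffix is -no, giving *hefno*.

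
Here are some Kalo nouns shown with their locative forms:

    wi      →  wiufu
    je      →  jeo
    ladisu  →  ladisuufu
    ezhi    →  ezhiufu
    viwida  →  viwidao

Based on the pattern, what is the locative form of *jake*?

jakeo

The alternation tracks the last vowel of the stem — -ufu when the last vowel of the stem is a high vowel (*wi*, *ladisu*, *ezhi*); -o when the last vowel of the stem is a non-high vowel (*je*, *viwida*).
Since the last vowel of *jake* is /e/ (a non-high vowel), it takes -o, giving *jakeo*.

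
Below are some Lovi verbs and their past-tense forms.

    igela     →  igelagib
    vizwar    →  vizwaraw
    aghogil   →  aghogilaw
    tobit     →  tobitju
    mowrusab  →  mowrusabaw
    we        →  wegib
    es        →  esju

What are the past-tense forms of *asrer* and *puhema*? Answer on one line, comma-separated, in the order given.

The pattern is voicing of the final sound: -ju when the stem ends in a voiceless consonant (*tobit*, *es*); -aw when the stem ends in a voiced consonant (*vizwar*, *aghogil*, *mowrusab*); -gib when the stem ends in a vowel (*igela*, *we*).
*asrer* — final sound /r/ (a voiced consonant) → -aw → *asreraw*.
*puhema* — final sound /a/ (a vowel) → -gib → *puhemagib*.

asreraw, puhemagib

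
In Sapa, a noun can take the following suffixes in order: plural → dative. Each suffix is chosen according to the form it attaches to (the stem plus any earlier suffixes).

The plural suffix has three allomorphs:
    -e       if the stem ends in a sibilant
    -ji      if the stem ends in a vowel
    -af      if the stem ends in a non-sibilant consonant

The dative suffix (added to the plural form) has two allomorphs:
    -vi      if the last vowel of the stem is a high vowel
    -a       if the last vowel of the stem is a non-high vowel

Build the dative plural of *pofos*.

pofosea

*pofos* — final sound /s/ (a sibilant) → -e → *pofose*.
The plural form *pofose*: last vowel = /e/, a non-high vowel → -a → *pofosea*.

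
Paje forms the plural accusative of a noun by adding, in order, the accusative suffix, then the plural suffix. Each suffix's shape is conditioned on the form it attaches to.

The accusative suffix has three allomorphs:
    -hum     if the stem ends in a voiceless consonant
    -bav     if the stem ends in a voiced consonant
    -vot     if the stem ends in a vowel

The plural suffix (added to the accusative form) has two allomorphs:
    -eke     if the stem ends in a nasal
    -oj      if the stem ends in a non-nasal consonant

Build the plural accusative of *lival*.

livalbavoj

*lival* — final sound /l/ (a voiced consonant) → -bav → *livalbav*.
The accusative form *livalbav* — final consonant /v/ (non-nasal) → -oj → *livalbavoj*.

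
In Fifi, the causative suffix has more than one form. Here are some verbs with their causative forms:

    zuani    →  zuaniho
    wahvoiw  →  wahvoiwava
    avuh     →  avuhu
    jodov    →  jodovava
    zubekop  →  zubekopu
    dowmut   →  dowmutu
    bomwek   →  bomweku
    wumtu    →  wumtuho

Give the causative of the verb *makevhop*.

makevhopu

Looking at the final sound of each stem: -u when the stem ends in a voiceless consonant (*avuh*, *zubekop*, *dowmut*, *bomwek*); -ava when the stem ends in a voiced consonant (*wahvoiw*, *jodov*); -ho when the stem ends in a vowel (*zuani*, *wumtu*).
*makevhop* — final sound /p/ (a voiceless consonant) → -u → *makevhopu*.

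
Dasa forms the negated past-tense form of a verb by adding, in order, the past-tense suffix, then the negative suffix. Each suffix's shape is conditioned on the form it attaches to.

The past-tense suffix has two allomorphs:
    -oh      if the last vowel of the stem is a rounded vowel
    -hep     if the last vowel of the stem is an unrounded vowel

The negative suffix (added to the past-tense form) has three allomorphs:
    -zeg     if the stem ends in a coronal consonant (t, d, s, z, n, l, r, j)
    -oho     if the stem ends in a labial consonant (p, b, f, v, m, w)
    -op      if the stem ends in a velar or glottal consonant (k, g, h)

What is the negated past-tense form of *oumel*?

The last vowel of *oumel* is /e/, which is an unrounded vowel, so the past-tense suffix is -hep, giving *oumelhep*.
Since the final consonant of the past-tense form *oumelhep* is /p/ (labial), it takes -oho, giving *oumelhepoho*.

oumelhepoho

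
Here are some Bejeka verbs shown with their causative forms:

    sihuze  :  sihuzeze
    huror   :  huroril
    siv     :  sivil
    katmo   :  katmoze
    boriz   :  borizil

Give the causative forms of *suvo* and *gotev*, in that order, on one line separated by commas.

The suffix is conditioned by the final sound: -il when the stem ends in a consonant (*huror*, *siv*, *boriz*); -ze when the stem ends in a vowel (*sihuze*, *katmo*).
The final sound of *suvo* is /o/, which is a vowel, so the suffix is -ze, giving *suvoze*.
*gotev*: final sound = /v/, a consonant → -il → *gotevil*.

suvoze, gotevil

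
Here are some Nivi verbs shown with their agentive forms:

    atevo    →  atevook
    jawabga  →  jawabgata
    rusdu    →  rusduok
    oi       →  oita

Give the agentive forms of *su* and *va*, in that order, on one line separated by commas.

suok, vata

The alternation tracks the last vowel of the stem — -ok when the last vowel of the stem is a rounded vowel (*atevo*, *rusdu*); -ta when the last vowel of the stem is an unrounded vowel (*jawabga*, *oi*).
*su*: last vowel = /u/, a rounded vowel → -ok → *suok*.
The last vowel of *va* is /a/, which is an unrounded vowel, so the suffix is -ta, giving *vata*.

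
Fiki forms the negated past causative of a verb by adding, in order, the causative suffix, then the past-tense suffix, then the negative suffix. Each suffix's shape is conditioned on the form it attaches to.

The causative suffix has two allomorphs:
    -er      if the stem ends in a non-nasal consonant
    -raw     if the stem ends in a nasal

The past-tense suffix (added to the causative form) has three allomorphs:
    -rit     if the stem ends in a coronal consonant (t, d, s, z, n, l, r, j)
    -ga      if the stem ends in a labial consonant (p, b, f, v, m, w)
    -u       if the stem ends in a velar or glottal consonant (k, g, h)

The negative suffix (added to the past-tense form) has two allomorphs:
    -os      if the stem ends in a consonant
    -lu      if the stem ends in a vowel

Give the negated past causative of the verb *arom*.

aromrawgalu

*arom* — final consonant /m/ (a nasal) → -raw → *aromraw*.
Since the final consonant of the causative form *aromraw* is /w/ (labial), it takes -ga, giving *aromrawga*.
The past-tense form *aromrawga* — final sound /a/ (a vowel) → -lu → *aromrawgalu*.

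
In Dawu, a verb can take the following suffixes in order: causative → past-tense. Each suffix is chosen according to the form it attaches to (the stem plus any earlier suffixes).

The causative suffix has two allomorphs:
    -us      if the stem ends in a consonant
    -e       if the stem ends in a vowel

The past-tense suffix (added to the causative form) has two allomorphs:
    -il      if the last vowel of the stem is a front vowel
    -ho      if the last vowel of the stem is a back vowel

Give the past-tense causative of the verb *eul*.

eulusho

Since the final sound of *eul* is /l/ (a consonant), it takes -us, giving *eulus*.
The last vowel of the causative form *eulus* is /u/, which is a back vowel, so the past-tense suffix is -ho, giving *eulusho*.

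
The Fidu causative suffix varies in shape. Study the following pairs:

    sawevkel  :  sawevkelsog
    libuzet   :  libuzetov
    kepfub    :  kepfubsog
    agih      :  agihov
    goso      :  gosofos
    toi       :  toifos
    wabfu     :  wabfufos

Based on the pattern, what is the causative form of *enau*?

enaufos

The suffix is conditioned by the final sound: -ov when the stem ends in a voiceless consonant (*libuzet*, *agih*); -sog when the stem ends in a voiced consonant (*sawevkel*, *kepfub*); -fos when the stem ends in a vowel (*goso*, *toi*, *wabfu*).
*enau* — final sound /u/ (a vowel) → -fos → *enaufos*.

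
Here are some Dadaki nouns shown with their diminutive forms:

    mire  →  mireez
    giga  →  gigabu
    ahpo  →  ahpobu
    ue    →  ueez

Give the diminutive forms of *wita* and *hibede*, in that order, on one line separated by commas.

witabu, hibedeez

The alternation tracks the last vowel of the stem — -ez when the last vowel of the stem is a front vowel (*mire*, *ue*); -bu when the last vowel of the stem is a back vowel (*giga*, *ahpo*).
Since the last vowel of *wita* is /a/ (a back vowel), it takes -bu, giving *witabu*.
*hibede*: last vowel = /e/, a front vowel → -ez → *hibedeez*.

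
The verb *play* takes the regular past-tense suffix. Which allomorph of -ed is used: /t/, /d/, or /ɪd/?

The stem *play* ends in a voiced sound other than /d/.
The -ed suffix is realized as /ɪd/ after /t, d/; as /t/ after other voiceless consonants; and as /d/ after other voiced sounds.
So -ed on *play* is pronounced /d/.

/d/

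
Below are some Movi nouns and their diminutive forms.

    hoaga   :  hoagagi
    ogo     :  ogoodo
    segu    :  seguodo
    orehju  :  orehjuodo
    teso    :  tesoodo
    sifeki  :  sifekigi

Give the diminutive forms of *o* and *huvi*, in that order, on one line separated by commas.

oodo, huvigi

Looking at the last vowel of each stem: -odo when the last vowel of the stem is a rounded vowel (*ogo*, *segu*, *orehju*, *teso*); -gi when the last vowel of the stem is an unrounded vowel (*hoaga*, *sifeki*).
*o*: last vowel = /o/, a rounded vowel → -odo → *oodo*.
*huvi* — last vowel /i/ (an unrounded vowel) → -gi → *huvigi*.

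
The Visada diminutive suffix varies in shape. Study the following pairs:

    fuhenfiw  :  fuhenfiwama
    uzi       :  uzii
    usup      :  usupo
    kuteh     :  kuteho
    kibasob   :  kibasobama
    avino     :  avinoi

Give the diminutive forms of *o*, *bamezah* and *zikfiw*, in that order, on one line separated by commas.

Looking at the final sound of each stem: -o when the stem ends in a voiceless consonant (*usup*, *kuteh*); -ama when the stem ends in a voiced consonant (*fuhenfiw*, *kibasob*); -i when the stem ends in a vowel (*uzi*, *avino*).
*o* — final sound /o/ (a vowel) → -i → *oi*.
The final sound of *bamezah* is /h/, which is a voiceless consonant, so the suffix is -o, giving *bamezaho*.
Since the final sound of *zikfiw* is /w/ (a voiced consonant), it takes -ama, giving *zikfiwama*.

oi, bamezaho, zikfiwama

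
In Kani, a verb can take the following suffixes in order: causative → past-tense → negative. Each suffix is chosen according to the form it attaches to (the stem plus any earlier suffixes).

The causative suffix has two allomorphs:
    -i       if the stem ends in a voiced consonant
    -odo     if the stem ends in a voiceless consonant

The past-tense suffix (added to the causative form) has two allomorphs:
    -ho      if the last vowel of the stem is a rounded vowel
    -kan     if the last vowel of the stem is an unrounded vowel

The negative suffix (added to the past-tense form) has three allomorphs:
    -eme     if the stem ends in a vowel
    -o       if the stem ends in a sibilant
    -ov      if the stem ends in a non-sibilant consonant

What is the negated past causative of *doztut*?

doztutodohoeme

Since the final consonant of *doztut* is /t/ (voiceless), it takes -odo, giving *doztutodo*.
The causative form *doztutodo* — last vowel /o/ (a rounded vowel) → -ho → *doztutodoho*.
The final sound of the past-tense form *doztutodoho* is /o/, which is a vowel, so the negative suffix is -eme, giving *doztutodohoeme*.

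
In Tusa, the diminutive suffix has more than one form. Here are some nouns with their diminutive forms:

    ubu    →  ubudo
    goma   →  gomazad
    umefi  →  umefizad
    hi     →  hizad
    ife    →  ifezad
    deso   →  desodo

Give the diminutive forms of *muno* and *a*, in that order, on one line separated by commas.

munodo, azad

The alternation tracks the last vowel of the stem — -do when the last vowel of the stem is a rounded vowel (*ubu*, *deso*); -zad when the last vowel of the stem is an unrounded vowel (*goma*, *umefi*, *hi*, *ife*).
Since the last vowel of *muno* is /o/ (a rounded vowel), it takes -do, giving *munodo*.
Since the last vowel of *a* is /a/ (an unrounded vowel), it takes -zad, giving *azad*.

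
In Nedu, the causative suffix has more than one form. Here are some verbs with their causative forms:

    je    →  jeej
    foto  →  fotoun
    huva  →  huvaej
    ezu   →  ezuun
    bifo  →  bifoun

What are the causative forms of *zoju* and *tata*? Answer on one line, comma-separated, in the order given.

zojuun, tataej

The suffix is conditioned by the last vowel: -un when the last vowel of the stem is a rounded vowel (*foto*, *ezu*, *bifo*); -ej when the last vowel of the stem is an unrounded vowel (*je*, *huva*).
*zoju*: last vowel = /u/, a rounded vowel → -un → *zojuun*.
Since the last vowel of *tata* is /a/ (an unrounded vowel), it takes -ej, giving *tataej*.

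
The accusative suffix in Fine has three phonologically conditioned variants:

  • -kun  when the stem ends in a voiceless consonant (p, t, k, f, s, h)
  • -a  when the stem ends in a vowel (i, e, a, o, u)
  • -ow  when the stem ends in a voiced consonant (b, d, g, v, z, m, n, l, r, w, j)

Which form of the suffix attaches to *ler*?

-ow

The final sound of *ler* is /r/, which is a voiced consonant, so the suffix is -ow.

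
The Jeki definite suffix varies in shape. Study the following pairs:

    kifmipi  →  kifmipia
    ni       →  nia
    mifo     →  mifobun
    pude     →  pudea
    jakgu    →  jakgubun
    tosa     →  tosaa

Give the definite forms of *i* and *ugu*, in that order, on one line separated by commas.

The suffix is conditioned by the last vowel: -bun when the last vowel of the stem is a rounded vowel (*mifo*, *jakgu*); -a when the last vowel of the stem is an unrounded vowel (*kifmipi*, *ni*, *pude*, *tosa*).
Since the last vowel of *i* is /i/ (an unrounded vowel), it takes -a, giving *ia*.
Since the last vowel of *ugu* is /u/ (a rounded vowel), it takes -bun, giving *ugubun*.

ia, ugubun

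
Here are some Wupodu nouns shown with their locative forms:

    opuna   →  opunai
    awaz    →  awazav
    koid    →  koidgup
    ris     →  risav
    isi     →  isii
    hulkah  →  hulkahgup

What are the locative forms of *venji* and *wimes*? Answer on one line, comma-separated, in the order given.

venjii, wimesav

Looking at the final sound of each stem: -av when the stem ends in a sibilant (*awaz*, *ris*); -gup when the stem ends in a non-sibilant consonant (*koid*, *hulkah*); -i when the stem ends in a vowel (*opuna*, *isi*).
Since the final sound of *venji* is /i/ (a vowel), it takes -i, giving *venjii*.
*wimes*: final sound = /s/, a sibilant → -av → *wimesav*.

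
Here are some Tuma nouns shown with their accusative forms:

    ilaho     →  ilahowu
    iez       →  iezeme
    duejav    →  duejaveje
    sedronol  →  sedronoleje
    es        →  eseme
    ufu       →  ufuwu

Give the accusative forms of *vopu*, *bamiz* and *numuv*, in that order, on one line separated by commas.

vopuwu, bamizeme, numuveje

The alternation tracks the final sound of the stem — -eme when the stem ends in a sibilant (*iez*, *es*); -eje when the stem ends in a non-sibilant consonant (*duejav*, *sedronol*); -wu when the stem ends in a vowel (*ilaho*, *ufu*).
The final sound of *vopu* is /u/, which is a vowel, so the suffix is -wu, giving *vopuwu*.
*bamiz*: final sound = /z/, a sibilant → -eme → *bamizeme*.
*numuv* — final sound /v/ (a non-sibilant consonant) → -eje → *numuveje*.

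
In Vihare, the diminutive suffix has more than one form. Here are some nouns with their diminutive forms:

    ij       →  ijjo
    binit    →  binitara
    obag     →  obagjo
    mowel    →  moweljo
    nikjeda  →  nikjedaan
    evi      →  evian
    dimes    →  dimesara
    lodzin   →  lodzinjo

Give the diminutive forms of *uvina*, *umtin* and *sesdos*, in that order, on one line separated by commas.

The pattern is voicing of the final sound: -ara when the stem ends in a voiceless consonant (*binit*, *dimes*); -jo when the stem ends in a voiced consonant (*ij*, *obag*, *mowel*, *lodzin*); -an when the stem ends in a vowel (*nikjeda*, *evi*).
Since the final sound of *uvina* is /a/ (a vowel), it takes -an, giving *uvinaan*.
The final sound of *umtin* is /n/, which is a voiced consonant, so the suffix is -jo, giving *umtinjo*.
Since the final sound of *sesdos* is /s/ (a voiceless consonant), it takes -ara, giving *sesdosara*.

uvinaan, umtinjo, sesdosara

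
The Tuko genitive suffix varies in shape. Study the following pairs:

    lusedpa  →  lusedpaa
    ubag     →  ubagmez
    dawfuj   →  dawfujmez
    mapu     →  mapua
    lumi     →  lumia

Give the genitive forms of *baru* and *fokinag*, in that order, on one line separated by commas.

The pattern is consonant vs. vowel: -mez when the stem ends in a consonant (*ubag*, *dawfuj*); -a when the stem ends in a vowel (*lusedpa*, *mapu*, *lumi*).
The final sound of *baru* is /u/, which is a vowel, so the suffix is -a, giving *barua*.
*fokinag* — final sound /g/ (a consonant) → -mez → *fokinagmez*.

barua, fokinagmez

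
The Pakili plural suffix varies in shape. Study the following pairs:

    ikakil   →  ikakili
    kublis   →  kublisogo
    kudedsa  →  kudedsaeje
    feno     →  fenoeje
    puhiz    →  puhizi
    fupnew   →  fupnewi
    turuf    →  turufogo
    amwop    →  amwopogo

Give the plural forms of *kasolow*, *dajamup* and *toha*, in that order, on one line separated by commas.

The suffix is conditioned by the final sound: -ogo when the stem ends in a voiceless consonant (*kublis*, *turuf*, *amwop*); -i when the stem ends in a voiced consonant (*ikakil*, *puhiz*, *fupnew*); -eje when the stem ends in a vowel (*kudedsa*, *feno*).
The final sound of *kasolow* is /w/, which is a voiced consonant, so the suffix is -i, giving *kasolowi*.
The final sound of *dajamup* is /p/, which is a voiceless consonant, so the suffix is -ogo, giving *dajamupogo*.
Since the final sound of *toha* is /a/ (a vowel), it takes -eje, giving *tohaeje*.

kasolowi, dajamupogo, tohaeje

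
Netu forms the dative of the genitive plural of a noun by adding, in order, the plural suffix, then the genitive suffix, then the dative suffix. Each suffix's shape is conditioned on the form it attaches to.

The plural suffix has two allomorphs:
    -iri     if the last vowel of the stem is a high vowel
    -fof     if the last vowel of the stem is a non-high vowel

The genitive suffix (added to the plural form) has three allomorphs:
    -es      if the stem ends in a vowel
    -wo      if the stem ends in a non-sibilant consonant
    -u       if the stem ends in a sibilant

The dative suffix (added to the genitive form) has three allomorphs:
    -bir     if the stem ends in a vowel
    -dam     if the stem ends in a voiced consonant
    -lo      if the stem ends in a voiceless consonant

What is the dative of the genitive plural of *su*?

suirieslo

*su*: last vowel = /u/, a high vowel → -iri → *suiri*.
The final sound of the plural form *suiri* is /i/, which is a vowel, so the genitive suffix is -es, giving *suiries*.
The final sound of the genitive form *suiries* is /s/, which is a voiceless consonant, so the dative suffix is -lo, giving *suirieslo*.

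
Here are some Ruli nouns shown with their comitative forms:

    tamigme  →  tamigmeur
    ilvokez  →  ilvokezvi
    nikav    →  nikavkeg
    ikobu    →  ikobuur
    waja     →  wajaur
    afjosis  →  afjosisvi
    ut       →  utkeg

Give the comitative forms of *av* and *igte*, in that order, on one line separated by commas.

avkeg, igteur

The alternation tracks the final sound of the stem — -vi when the stem ends in a sibilant (*ilvokez*, *afjosis*); -keg when the stem ends in a non-sibilant consonant (*nikav*, *ut*); -ur when the stem ends in a vowel (*tamigme*, *ikobu*, *waja*).
Since the final sound of *av* is /v/ (a non-sibilant consonant), it takes -keg, giving *avkeg*.
Since the final sound of *igte* is /e/ (a vowel), it takes -ur, giving *igteur*.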